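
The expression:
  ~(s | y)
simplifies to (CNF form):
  ~s & ~y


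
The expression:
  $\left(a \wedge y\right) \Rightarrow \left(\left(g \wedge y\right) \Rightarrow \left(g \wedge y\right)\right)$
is always true.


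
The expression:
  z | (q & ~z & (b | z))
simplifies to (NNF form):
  z | (b & q)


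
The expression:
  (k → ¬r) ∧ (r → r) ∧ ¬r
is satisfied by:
  {r: False}


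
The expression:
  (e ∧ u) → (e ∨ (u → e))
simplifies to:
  True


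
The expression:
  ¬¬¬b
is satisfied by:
  {b: False}


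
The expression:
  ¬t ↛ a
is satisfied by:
  {a: True, t: False}
  {t: False, a: False}
  {t: True, a: True}


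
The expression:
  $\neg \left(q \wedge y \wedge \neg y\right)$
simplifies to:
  $\text{True}$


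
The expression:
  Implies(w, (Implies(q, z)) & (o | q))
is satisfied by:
  {o: True, z: True, q: False, w: False}
  {o: True, q: False, w: False, z: False}
  {z: True, q: False, w: False, o: False}
  {z: False, q: False, w: False, o: False}
  {o: True, z: True, q: True, w: False}
  {o: True, q: True, z: False, w: False}
  {z: True, q: True, o: False, w: False}
  {q: True, o: False, w: False, z: False}
  {z: True, o: True, w: True, q: False}
  {o: True, w: True, z: False, q: False}
  {o: True, z: True, w: True, q: True}
  {z: True, w: True, q: True, o: False}


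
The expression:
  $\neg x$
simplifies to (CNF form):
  $\neg x$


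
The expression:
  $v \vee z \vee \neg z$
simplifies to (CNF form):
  $\text{True}$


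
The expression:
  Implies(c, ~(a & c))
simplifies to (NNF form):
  ~a | ~c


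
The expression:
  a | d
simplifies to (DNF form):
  a | d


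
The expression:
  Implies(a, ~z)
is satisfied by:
  {z: False, a: False}
  {a: True, z: False}
  {z: True, a: False}


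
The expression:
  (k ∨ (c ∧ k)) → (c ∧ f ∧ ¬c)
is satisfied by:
  {k: False}


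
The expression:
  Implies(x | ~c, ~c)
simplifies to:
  ~c | ~x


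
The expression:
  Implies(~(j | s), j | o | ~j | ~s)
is always true.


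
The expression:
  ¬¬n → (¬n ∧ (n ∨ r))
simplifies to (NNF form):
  ¬n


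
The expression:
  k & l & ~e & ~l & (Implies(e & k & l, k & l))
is never true.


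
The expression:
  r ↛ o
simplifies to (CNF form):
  r ∧ ¬o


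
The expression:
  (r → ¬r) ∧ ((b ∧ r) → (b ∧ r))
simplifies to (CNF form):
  ¬r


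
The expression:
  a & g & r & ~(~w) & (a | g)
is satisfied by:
  {r: True, a: True, w: True, g: True}


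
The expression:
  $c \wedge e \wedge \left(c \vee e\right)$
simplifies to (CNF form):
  $c \wedge e$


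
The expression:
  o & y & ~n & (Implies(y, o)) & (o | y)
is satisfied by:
  {o: True, y: True, n: False}


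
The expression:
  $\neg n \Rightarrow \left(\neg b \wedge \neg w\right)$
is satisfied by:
  {n: True, b: False, w: False}
  {n: True, w: True, b: False}
  {n: True, b: True, w: False}
  {n: True, w: True, b: True}
  {w: False, b: False, n: False}


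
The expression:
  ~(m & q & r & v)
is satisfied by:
  {m: False, q: False, r: False, v: False}
  {v: True, m: False, q: False, r: False}
  {r: True, m: False, q: False, v: False}
  {v: True, r: True, m: False, q: False}
  {q: True, v: False, m: False, r: False}
  {v: True, q: True, m: False, r: False}
  {r: True, q: True, v: False, m: False}
  {v: True, r: True, q: True, m: False}
  {m: True, r: False, q: False, v: False}
  {v: True, m: True, r: False, q: False}
  {r: True, m: True, v: False, q: False}
  {v: True, r: True, m: True, q: False}
  {q: True, m: True, r: False, v: False}
  {v: True, q: True, m: True, r: False}
  {r: True, q: True, m: True, v: False}


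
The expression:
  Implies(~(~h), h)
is always true.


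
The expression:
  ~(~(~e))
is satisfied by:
  {e: False}


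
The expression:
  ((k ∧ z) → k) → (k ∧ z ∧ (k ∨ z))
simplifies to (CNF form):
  k ∧ z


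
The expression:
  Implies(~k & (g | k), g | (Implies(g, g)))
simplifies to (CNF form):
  True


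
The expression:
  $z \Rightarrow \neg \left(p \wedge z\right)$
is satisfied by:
  {p: False, z: False}
  {z: True, p: False}
  {p: True, z: False}


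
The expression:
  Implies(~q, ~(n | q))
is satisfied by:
  {q: True, n: False}
  {n: False, q: False}
  {n: True, q: True}


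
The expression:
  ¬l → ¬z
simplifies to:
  l ∨ ¬z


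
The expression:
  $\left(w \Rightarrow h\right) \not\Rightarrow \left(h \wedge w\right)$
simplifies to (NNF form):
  $\neg w$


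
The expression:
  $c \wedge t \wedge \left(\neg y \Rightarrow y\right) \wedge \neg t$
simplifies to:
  $\text{False}$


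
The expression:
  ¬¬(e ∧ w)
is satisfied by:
  {e: True, w: True}


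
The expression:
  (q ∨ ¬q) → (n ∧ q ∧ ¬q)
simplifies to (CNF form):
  False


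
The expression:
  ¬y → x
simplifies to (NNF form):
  x ∨ y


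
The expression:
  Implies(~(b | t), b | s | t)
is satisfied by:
  {b: True, t: True, s: True}
  {b: True, t: True, s: False}
  {b: True, s: True, t: False}
  {b: True, s: False, t: False}
  {t: True, s: True, b: False}
  {t: True, s: False, b: False}
  {s: True, t: False, b: False}


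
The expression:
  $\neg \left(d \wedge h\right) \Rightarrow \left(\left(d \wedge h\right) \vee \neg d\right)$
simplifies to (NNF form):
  $h \vee \neg d$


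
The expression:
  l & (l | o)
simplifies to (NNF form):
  l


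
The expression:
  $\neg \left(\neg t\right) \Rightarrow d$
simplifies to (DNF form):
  $d \vee \neg t$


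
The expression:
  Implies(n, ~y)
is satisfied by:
  {y: False, n: False}
  {n: True, y: False}
  {y: True, n: False}


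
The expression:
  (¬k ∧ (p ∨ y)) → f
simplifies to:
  f ∨ k ∨ (¬p ∧ ¬y)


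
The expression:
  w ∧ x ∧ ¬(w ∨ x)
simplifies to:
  False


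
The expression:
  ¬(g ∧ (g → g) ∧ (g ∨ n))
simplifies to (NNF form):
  ¬g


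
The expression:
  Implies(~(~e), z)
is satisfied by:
  {z: True, e: False}
  {e: False, z: False}
  {e: True, z: True}


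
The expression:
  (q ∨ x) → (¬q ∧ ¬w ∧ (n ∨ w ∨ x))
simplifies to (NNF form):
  ¬q ∧ (¬w ∨ ¬x)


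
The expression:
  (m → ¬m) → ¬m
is always true.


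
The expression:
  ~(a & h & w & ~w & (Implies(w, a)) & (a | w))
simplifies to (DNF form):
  True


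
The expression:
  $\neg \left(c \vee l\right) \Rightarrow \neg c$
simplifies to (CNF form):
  $\text{True}$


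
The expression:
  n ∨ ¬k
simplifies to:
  n ∨ ¬k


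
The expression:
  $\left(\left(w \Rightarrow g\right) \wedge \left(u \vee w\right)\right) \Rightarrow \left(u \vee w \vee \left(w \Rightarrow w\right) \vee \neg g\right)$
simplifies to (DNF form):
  $\text{True}$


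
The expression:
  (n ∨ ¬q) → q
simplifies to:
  q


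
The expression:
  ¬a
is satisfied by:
  {a: False}


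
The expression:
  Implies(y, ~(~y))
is always true.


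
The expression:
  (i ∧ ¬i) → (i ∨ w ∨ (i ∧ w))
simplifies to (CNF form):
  True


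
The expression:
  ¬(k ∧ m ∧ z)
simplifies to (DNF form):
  ¬k ∨ ¬m ∨ ¬z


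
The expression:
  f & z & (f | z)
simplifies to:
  f & z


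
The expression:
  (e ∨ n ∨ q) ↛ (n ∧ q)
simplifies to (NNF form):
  (e ∧ ¬n) ∨ (n ∧ ¬q) ∨ (q ∧ ¬n)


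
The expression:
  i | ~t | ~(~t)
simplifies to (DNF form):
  True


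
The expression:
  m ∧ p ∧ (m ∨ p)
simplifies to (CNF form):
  m ∧ p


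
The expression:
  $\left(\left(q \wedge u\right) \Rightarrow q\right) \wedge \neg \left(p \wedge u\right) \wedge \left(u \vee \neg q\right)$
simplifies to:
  $\left(u \wedge \neg p\right) \vee \left(\neg q \wedge \neg u\right)$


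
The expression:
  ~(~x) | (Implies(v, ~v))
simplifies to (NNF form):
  x | ~v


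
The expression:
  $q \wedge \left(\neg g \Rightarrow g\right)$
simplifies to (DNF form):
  $g \wedge q$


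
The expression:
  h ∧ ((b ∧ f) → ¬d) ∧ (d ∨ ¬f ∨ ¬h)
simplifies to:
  h ∧ (d ∨ ¬f) ∧ (¬b ∨ ¬f)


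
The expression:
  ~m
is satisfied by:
  {m: False}


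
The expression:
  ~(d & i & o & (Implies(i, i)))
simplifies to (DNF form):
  ~d | ~i | ~o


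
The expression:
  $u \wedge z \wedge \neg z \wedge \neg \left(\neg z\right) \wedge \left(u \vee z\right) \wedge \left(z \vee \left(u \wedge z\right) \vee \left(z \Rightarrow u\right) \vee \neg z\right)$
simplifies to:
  $\text{False}$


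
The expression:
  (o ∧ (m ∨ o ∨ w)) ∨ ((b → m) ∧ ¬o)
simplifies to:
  m ∨ o ∨ ¬b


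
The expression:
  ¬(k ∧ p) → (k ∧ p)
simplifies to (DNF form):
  k ∧ p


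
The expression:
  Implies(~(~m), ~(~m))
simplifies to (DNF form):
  True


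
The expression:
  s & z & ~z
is never true.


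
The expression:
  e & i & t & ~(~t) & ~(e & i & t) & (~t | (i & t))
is never true.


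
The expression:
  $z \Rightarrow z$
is always true.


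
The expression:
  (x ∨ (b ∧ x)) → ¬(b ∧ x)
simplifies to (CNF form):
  ¬b ∨ ¬x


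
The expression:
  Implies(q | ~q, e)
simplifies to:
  e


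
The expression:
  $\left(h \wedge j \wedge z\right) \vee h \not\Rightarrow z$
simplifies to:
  $h \wedge \left(j \vee \neg z\right)$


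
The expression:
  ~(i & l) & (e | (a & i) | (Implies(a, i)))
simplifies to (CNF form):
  (i | ~i) & (~i | ~l) & (e | i | ~a) & (e | i | ~i) & (e | ~a | ~l) & (e | ~i | ~l) & (i | ~a | ~i) & (~a | ~i | ~l)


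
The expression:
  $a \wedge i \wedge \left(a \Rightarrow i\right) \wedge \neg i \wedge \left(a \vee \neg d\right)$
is never true.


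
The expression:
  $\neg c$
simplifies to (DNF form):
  $\neg c$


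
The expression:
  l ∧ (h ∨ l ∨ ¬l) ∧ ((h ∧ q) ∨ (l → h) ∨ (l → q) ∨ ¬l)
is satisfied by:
  {q: True, h: True, l: True}
  {q: True, l: True, h: False}
  {h: True, l: True, q: False}


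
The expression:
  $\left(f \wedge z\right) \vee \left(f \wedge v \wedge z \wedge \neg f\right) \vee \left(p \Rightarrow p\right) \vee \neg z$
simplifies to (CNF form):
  $\text{True}$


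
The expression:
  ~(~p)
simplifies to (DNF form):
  p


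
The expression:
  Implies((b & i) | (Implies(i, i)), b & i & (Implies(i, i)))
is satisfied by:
  {i: True, b: True}


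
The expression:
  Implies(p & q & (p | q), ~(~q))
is always true.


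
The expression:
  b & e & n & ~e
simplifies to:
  False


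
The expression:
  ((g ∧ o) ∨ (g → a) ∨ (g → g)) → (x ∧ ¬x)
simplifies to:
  False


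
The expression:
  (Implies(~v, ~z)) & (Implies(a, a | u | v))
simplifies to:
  v | ~z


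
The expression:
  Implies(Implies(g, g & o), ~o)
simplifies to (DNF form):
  ~o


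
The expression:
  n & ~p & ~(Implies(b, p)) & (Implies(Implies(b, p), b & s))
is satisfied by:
  {b: True, n: True, p: False}


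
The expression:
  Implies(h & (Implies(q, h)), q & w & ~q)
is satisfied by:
  {h: False}


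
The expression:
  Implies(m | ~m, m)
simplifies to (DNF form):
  m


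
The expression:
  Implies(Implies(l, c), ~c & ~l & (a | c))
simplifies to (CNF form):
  ~c & (a | l)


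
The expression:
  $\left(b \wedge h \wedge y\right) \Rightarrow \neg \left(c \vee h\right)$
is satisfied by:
  {h: False, y: False, b: False}
  {b: True, h: False, y: False}
  {y: True, h: False, b: False}
  {b: True, y: True, h: False}
  {h: True, b: False, y: False}
  {b: True, h: True, y: False}
  {y: True, h: True, b: False}


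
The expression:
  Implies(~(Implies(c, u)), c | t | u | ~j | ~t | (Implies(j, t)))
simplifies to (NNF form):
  True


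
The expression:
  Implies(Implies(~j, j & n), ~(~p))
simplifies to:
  p | ~j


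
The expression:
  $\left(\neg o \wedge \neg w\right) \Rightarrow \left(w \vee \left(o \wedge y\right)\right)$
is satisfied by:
  {o: True, w: True}
  {o: True, w: False}
  {w: True, o: False}


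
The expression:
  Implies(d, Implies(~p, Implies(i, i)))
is always true.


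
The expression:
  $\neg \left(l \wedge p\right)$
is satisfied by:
  {l: False, p: False}
  {p: True, l: False}
  {l: True, p: False}


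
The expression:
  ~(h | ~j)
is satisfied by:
  {j: True, h: False}


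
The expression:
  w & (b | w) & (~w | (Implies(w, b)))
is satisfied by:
  {w: True, b: True}


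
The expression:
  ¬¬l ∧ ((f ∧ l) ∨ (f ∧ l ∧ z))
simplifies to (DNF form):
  f ∧ l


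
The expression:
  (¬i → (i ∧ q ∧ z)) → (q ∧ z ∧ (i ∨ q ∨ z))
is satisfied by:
  {z: True, q: True, i: False}
  {z: True, q: False, i: False}
  {q: True, z: False, i: False}
  {z: False, q: False, i: False}
  {i: True, z: True, q: True}


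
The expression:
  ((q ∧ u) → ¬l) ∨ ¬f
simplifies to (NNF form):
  ¬f ∨ ¬l ∨ ¬q ∨ ¬u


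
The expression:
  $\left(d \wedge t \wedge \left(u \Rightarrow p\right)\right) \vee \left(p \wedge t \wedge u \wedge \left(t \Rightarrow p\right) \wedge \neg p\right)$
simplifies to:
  $d \wedge t \wedge \left(p \vee \neg u\right)$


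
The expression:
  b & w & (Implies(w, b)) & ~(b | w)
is never true.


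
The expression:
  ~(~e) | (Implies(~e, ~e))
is always true.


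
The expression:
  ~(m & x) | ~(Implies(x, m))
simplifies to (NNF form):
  ~m | ~x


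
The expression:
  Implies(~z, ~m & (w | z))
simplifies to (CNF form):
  (w | z) & (z | ~m)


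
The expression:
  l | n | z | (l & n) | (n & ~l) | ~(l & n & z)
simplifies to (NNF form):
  True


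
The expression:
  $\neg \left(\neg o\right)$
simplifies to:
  $o$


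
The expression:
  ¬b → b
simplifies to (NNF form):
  b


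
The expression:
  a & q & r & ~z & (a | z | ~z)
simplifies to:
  a & q & r & ~z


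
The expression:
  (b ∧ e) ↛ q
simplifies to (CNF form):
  b ∧ e ∧ ¬q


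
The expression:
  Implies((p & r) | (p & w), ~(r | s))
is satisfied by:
  {w: False, p: False, r: False, s: False}
  {s: True, w: False, p: False, r: False}
  {w: True, s: False, p: False, r: False}
  {s: True, w: True, p: False, r: False}
  {r: True, s: False, w: False, p: False}
  {r: True, s: True, w: False, p: False}
  {r: True, w: True, s: False, p: False}
  {r: True, s: True, w: True, p: False}
  {p: True, r: False, w: False, s: False}
  {p: True, s: True, r: False, w: False}
  {p: True, w: True, r: False, s: False}


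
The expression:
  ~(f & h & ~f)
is always true.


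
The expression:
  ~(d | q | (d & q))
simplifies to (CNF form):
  ~d & ~q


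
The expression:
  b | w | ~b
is always true.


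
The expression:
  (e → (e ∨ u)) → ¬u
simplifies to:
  ¬u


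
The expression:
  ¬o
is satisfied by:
  {o: False}


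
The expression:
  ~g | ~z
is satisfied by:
  {g: False, z: False}
  {z: True, g: False}
  {g: True, z: False}


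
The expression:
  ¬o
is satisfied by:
  {o: False}


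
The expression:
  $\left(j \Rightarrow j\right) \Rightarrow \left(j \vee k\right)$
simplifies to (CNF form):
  $j \vee k$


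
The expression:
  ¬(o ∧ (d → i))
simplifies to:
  (d ∧ ¬i) ∨ ¬o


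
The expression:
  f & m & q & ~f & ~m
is never true.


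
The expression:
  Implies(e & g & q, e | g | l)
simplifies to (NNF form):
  True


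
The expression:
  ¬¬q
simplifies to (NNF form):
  q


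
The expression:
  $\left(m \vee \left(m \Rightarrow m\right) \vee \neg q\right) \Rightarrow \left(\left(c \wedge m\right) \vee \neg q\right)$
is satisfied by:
  {m: True, c: True, q: False}
  {m: True, c: False, q: False}
  {c: True, m: False, q: False}
  {m: False, c: False, q: False}
  {m: True, q: True, c: True}


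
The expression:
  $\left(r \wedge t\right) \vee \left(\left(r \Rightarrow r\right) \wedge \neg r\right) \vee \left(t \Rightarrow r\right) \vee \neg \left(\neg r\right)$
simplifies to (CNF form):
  $\text{True}$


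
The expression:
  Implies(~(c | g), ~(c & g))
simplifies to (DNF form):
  True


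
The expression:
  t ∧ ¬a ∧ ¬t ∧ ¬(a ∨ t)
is never true.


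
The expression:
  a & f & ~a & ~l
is never true.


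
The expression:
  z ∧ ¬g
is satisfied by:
  {z: True, g: False}


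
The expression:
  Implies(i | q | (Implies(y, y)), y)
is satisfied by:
  {y: True}


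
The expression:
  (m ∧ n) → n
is always true.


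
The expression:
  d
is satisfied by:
  {d: True}


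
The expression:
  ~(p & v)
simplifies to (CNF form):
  ~p | ~v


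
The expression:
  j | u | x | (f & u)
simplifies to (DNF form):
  j | u | x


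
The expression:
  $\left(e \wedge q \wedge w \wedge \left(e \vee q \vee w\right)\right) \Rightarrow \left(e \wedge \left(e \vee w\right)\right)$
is always true.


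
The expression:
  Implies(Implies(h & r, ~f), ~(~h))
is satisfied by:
  {h: True}


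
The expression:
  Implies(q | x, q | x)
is always true.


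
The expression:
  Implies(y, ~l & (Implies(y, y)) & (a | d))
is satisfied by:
  {a: True, d: True, l: False, y: False}
  {a: True, d: False, l: False, y: False}
  {d: True, a: False, l: False, y: False}
  {a: False, d: False, l: False, y: False}
  {a: True, l: True, d: True, y: False}
  {a: True, l: True, d: False, y: False}
  {l: True, d: True, a: False, y: False}
  {l: True, a: False, d: False, y: False}
  {a: True, y: True, d: True, l: False}
  {a: True, y: True, d: False, l: False}
  {y: True, d: True, l: False, a: False}


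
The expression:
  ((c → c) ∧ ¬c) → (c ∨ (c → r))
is always true.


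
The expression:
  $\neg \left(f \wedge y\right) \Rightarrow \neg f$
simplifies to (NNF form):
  $y \vee \neg f$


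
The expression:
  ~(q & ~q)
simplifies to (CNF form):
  True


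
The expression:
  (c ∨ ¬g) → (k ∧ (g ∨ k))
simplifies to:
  k ∨ (g ∧ ¬c)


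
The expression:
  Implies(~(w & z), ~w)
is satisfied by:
  {z: True, w: False}
  {w: False, z: False}
  {w: True, z: True}


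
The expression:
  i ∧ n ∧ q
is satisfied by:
  {i: True, q: True, n: True}


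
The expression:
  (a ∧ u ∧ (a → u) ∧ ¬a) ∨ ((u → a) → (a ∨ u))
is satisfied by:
  {a: True, u: True}
  {a: True, u: False}
  {u: True, a: False}


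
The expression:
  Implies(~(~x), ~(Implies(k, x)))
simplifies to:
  ~x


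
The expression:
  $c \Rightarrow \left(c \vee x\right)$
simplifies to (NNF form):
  $\text{True}$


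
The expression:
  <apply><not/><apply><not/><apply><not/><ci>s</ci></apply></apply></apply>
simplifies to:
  <apply><not/><ci>s</ci></apply>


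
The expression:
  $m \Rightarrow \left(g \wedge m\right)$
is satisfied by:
  {g: True, m: False}
  {m: False, g: False}
  {m: True, g: True}


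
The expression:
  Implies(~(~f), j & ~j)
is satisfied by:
  {f: False}


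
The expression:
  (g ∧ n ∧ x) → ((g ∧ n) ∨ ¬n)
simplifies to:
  True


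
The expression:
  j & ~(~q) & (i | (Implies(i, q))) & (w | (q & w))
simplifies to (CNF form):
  j & q & w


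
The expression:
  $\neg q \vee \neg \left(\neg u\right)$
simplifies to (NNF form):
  $u \vee \neg q$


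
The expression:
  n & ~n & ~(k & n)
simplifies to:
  False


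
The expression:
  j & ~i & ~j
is never true.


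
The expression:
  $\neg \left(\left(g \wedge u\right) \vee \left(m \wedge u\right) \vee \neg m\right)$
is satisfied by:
  {m: True, u: False}


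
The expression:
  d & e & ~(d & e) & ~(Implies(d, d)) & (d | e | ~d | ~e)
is never true.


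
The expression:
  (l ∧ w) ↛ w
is never true.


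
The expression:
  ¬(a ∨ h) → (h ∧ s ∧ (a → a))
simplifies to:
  a ∨ h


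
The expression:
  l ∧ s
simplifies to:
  l ∧ s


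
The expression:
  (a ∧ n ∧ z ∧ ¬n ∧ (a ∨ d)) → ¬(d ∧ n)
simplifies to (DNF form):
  True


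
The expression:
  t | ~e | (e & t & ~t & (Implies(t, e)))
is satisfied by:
  {t: True, e: False}
  {e: False, t: False}
  {e: True, t: True}


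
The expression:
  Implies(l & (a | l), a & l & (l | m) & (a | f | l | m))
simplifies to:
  a | ~l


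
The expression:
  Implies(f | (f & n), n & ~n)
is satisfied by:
  {f: False}


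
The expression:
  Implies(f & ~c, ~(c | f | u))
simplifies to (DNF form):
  c | ~f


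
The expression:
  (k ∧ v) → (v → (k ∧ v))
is always true.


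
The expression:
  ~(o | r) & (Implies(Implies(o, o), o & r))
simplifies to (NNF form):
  False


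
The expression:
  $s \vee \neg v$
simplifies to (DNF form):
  $s \vee \neg v$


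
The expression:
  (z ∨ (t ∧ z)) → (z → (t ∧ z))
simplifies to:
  t ∨ ¬z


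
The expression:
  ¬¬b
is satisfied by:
  {b: True}


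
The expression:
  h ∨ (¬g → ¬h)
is always true.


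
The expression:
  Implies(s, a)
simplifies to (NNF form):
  a | ~s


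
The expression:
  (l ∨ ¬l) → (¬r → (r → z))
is always true.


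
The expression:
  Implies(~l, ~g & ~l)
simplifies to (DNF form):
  l | ~g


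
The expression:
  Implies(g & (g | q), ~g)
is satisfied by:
  {g: False}


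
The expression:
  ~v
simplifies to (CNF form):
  ~v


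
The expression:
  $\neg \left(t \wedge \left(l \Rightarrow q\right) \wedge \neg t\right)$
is always true.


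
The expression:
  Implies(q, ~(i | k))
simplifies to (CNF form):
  (~i | ~q) & (~k | ~q)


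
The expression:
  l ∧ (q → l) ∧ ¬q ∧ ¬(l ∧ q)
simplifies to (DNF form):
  l ∧ ¬q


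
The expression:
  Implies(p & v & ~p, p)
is always true.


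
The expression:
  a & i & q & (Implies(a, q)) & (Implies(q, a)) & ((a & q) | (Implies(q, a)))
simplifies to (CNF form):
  a & i & q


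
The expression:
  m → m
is always true.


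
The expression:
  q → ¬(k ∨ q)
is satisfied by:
  {q: False}


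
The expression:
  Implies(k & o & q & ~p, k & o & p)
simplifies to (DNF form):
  p | ~k | ~o | ~q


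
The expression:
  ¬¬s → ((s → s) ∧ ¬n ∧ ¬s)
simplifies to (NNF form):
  ¬s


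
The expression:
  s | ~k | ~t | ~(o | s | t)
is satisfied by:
  {s: True, k: False, t: False}
  {k: False, t: False, s: False}
  {s: True, t: True, k: False}
  {t: True, k: False, s: False}
  {s: True, k: True, t: False}
  {k: True, s: False, t: False}
  {s: True, t: True, k: True}


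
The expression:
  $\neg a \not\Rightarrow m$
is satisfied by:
  {a: False, m: False}


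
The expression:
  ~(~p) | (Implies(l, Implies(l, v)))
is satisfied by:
  {v: True, p: True, l: False}
  {v: True, l: False, p: False}
  {p: True, l: False, v: False}
  {p: False, l: False, v: False}
  {v: True, p: True, l: True}
  {v: True, l: True, p: False}
  {p: True, l: True, v: False}


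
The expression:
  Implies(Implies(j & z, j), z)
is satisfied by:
  {z: True}


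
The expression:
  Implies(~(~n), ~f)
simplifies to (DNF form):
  ~f | ~n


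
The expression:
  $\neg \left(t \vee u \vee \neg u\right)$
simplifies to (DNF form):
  $\text{False}$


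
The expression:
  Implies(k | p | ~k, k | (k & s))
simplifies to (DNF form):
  k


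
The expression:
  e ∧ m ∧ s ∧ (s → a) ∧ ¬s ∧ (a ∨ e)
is never true.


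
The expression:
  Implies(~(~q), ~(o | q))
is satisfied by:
  {q: False}


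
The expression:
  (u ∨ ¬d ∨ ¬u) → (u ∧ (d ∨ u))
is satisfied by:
  {u: True}


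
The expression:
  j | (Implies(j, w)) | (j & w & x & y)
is always true.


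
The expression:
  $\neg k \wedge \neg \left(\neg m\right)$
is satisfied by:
  {m: True, k: False}


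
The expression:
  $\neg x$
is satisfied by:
  {x: False}


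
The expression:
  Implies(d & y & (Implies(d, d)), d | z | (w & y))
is always true.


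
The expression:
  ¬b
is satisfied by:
  {b: False}


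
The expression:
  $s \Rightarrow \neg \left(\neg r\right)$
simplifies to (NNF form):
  $r \vee \neg s$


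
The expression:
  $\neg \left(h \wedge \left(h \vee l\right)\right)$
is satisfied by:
  {h: False}


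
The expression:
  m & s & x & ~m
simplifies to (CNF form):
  False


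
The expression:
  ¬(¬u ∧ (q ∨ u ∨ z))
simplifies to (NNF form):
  u ∨ (¬q ∧ ¬z)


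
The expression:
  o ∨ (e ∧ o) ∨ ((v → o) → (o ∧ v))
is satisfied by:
  {o: True, v: True}
  {o: True, v: False}
  {v: True, o: False}


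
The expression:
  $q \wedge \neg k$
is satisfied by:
  {q: True, k: False}


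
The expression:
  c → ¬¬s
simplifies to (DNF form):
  s ∨ ¬c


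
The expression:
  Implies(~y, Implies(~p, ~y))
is always true.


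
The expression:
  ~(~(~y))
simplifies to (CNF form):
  ~y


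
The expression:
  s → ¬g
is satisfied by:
  {s: False, g: False}
  {g: True, s: False}
  {s: True, g: False}


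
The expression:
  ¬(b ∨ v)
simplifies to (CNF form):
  ¬b ∧ ¬v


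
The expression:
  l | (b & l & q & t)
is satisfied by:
  {l: True}


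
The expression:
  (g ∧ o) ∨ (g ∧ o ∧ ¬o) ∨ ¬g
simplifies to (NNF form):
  o ∨ ¬g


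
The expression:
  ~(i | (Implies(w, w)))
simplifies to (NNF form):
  False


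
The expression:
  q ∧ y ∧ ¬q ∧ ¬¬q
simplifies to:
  False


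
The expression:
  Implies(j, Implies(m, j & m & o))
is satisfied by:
  {o: True, m: False, j: False}
  {m: False, j: False, o: False}
  {j: True, o: True, m: False}
  {j: True, m: False, o: False}
  {o: True, m: True, j: False}
  {m: True, o: False, j: False}
  {j: True, m: True, o: True}


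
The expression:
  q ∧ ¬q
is never true.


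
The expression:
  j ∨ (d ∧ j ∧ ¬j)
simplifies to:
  j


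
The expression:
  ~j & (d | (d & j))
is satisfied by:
  {d: True, j: False}


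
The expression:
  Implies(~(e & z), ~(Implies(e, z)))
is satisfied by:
  {e: True}


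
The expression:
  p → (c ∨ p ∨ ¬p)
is always true.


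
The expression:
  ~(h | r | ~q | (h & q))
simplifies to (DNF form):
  q & ~h & ~r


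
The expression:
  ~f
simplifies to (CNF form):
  ~f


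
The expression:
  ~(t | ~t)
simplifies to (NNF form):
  False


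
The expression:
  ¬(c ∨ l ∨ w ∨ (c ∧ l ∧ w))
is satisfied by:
  {w: False, l: False, c: False}


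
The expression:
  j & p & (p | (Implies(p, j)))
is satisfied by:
  {p: True, j: True}


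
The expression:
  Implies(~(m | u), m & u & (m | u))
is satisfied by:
  {m: True, u: True}
  {m: True, u: False}
  {u: True, m: False}


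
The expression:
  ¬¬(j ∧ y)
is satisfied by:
  {j: True, y: True}


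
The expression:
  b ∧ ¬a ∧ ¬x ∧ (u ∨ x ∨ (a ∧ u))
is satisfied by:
  {u: True, b: True, x: False, a: False}


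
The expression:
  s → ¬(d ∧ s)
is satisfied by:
  {s: False, d: False}
  {d: True, s: False}
  {s: True, d: False}


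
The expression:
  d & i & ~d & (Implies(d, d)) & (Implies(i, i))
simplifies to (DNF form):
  False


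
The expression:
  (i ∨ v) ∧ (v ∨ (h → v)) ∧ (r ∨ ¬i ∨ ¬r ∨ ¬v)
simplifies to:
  v ∨ (i ∧ ¬h)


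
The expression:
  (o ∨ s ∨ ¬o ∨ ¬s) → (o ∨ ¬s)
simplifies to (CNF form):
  o ∨ ¬s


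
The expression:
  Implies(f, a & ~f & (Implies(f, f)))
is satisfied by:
  {f: False}


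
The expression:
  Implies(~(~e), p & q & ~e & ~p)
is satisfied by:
  {e: False}


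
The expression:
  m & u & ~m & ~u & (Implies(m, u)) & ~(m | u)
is never true.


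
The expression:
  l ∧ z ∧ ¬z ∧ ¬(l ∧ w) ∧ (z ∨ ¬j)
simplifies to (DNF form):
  False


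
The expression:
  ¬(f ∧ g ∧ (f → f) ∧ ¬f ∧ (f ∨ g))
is always true.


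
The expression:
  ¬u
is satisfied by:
  {u: False}


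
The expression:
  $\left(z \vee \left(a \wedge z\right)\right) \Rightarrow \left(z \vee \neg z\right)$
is always true.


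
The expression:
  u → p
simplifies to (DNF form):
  p ∨ ¬u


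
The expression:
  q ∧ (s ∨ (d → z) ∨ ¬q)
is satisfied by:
  {q: True, z: True, s: True, d: False}
  {q: True, z: True, s: False, d: False}
  {q: True, s: True, z: False, d: False}
  {q: True, s: False, z: False, d: False}
  {q: True, d: True, z: True, s: True}
  {q: True, d: True, z: True, s: False}
  {q: True, d: True, z: False, s: True}


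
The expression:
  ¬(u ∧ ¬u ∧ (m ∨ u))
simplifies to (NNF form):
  True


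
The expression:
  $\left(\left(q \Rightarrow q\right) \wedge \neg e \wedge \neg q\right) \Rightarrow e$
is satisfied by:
  {q: True, e: True}
  {q: True, e: False}
  {e: True, q: False}


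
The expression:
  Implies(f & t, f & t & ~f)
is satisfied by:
  {t: False, f: False}
  {f: True, t: False}
  {t: True, f: False}


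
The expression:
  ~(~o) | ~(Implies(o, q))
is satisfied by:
  {o: True}


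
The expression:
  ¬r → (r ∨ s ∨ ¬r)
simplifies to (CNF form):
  True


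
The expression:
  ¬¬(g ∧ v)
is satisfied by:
  {g: True, v: True}


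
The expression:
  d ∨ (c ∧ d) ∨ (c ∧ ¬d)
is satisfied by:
  {d: True, c: True}
  {d: True, c: False}
  {c: True, d: False}


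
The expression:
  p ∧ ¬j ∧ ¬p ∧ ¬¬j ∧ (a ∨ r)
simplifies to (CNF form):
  False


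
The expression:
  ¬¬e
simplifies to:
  e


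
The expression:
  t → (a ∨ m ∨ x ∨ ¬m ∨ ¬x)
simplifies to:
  True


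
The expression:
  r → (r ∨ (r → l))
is always true.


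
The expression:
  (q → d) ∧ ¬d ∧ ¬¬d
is never true.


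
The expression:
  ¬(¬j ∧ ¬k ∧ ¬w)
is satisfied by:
  {k: True, w: True, j: True}
  {k: True, w: True, j: False}
  {k: True, j: True, w: False}
  {k: True, j: False, w: False}
  {w: True, j: True, k: False}
  {w: True, j: False, k: False}
  {j: True, w: False, k: False}


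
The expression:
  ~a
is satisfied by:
  {a: False}


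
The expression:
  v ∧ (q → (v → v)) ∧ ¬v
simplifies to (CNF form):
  False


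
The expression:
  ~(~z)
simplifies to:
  z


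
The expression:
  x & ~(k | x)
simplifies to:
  False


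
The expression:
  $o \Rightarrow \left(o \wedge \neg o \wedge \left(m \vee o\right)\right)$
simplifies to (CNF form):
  $\neg o$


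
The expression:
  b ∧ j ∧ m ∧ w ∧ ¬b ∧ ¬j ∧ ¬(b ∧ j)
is never true.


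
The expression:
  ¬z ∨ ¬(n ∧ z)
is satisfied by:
  {z: False, n: False}
  {n: True, z: False}
  {z: True, n: False}


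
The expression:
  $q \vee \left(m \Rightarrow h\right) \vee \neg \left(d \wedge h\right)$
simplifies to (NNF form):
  $\text{True}$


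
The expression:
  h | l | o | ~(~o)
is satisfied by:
  {o: True, l: True, h: True}
  {o: True, l: True, h: False}
  {o: True, h: True, l: False}
  {o: True, h: False, l: False}
  {l: True, h: True, o: False}
  {l: True, h: False, o: False}
  {h: True, l: False, o: False}


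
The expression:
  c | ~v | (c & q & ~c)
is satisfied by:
  {c: True, v: False}
  {v: False, c: False}
  {v: True, c: True}


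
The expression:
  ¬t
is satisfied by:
  {t: False}


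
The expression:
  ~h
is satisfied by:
  {h: False}


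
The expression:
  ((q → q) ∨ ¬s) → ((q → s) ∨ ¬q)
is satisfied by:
  {s: True, q: False}
  {q: False, s: False}
  {q: True, s: True}


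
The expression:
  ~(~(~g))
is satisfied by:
  {g: False}


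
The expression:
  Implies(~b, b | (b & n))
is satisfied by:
  {b: True}


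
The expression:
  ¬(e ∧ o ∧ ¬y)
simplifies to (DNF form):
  y ∨ ¬e ∨ ¬o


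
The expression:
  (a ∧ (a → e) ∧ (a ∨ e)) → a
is always true.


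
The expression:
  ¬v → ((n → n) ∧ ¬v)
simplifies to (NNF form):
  True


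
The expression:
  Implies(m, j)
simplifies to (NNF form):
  j | ~m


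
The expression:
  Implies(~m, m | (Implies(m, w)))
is always true.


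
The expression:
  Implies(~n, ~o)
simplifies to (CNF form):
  n | ~o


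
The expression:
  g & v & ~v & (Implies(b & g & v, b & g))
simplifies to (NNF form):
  False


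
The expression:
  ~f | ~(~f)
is always true.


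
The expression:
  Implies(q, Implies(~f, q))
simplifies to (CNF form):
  True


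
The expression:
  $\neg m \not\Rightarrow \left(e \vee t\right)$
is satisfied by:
  {e: False, t: False, m: False}


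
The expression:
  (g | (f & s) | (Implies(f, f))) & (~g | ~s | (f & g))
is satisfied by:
  {f: True, s: False, g: False}
  {s: False, g: False, f: False}
  {g: True, f: True, s: False}
  {g: True, s: False, f: False}
  {f: True, s: True, g: False}
  {s: True, f: False, g: False}
  {g: True, s: True, f: True}


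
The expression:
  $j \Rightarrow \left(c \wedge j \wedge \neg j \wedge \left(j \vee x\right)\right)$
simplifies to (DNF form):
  $\neg j$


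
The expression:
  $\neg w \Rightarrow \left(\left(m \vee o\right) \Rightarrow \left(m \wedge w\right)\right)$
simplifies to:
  $w \vee \left(\neg m \wedge \neg o\right)$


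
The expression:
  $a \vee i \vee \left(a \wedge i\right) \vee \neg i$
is always true.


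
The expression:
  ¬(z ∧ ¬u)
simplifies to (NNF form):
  u ∨ ¬z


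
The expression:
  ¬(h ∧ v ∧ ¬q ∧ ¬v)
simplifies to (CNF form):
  True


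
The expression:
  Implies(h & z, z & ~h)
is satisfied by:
  {h: False, z: False}
  {z: True, h: False}
  {h: True, z: False}


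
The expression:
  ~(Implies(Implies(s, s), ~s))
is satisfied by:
  {s: True}


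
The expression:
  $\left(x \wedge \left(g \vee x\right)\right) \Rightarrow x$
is always true.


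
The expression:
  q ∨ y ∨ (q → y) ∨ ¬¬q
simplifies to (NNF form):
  True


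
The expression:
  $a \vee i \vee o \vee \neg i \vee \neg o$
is always true.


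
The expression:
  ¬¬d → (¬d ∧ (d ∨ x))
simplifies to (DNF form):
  ¬d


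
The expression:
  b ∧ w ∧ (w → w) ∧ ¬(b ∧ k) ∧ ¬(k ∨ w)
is never true.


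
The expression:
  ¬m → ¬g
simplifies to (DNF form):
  m ∨ ¬g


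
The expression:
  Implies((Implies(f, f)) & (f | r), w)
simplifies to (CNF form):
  (w | ~f) & (w | ~r)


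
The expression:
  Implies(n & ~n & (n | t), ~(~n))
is always true.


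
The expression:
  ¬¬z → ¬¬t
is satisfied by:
  {t: True, z: False}
  {z: False, t: False}
  {z: True, t: True}


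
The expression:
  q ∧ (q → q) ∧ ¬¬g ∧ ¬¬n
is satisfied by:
  {g: True, q: True, n: True}


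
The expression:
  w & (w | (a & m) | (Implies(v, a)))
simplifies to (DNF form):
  w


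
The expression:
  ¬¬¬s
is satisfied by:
  {s: False}


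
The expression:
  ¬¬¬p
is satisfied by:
  {p: False}


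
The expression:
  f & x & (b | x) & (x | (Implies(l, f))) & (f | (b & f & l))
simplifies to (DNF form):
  f & x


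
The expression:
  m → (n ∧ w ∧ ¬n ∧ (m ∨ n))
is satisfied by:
  {m: False}


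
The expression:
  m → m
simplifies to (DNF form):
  True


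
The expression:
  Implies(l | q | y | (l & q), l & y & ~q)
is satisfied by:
  {q: False, l: False, y: False}
  {y: True, l: True, q: False}


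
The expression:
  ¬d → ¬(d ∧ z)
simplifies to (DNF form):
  True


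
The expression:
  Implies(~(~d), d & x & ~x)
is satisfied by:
  {d: False}


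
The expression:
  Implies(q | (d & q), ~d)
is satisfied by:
  {q: False, d: False}
  {d: True, q: False}
  {q: True, d: False}


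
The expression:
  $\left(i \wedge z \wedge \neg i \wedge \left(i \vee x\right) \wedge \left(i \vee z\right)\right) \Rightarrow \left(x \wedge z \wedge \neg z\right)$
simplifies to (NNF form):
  $\text{True}$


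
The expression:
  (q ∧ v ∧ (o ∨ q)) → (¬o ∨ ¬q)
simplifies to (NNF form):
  ¬o ∨ ¬q ∨ ¬v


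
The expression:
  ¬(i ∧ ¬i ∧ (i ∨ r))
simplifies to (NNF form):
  True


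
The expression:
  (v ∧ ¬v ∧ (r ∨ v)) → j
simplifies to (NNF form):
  True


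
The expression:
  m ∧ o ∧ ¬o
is never true.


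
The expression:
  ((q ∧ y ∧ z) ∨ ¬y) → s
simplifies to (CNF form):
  (s ∨ y) ∧ (s ∨ y ∨ ¬q) ∧ (s ∨ y ∨ ¬z) ∧ (s ∨ ¬q ∨ ¬z)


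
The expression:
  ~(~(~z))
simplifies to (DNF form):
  ~z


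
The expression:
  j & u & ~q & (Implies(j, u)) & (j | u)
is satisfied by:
  {j: True, u: True, q: False}


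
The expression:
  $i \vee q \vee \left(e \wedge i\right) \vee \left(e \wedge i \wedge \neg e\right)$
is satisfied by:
  {i: True, q: True}
  {i: True, q: False}
  {q: True, i: False}


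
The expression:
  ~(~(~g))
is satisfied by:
  {g: False}


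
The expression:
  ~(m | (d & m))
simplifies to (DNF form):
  ~m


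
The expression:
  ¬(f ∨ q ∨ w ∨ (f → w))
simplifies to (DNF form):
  False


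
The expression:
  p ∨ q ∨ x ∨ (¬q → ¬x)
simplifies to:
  True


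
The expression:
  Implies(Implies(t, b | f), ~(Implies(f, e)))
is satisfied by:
  {t: True, f: True, b: False, e: False}
  {f: True, b: False, e: False, t: False}
  {t: True, f: True, b: True, e: False}
  {f: True, b: True, e: False, t: False}
  {t: True, b: False, e: False, f: False}
  {t: True, e: True, b: False, f: False}


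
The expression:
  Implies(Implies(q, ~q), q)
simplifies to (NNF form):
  q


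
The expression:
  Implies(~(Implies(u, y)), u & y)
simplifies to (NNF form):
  y | ~u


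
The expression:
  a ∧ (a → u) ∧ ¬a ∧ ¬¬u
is never true.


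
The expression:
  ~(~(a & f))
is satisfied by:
  {a: True, f: True}


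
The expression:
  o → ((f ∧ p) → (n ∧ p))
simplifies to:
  n ∨ ¬f ∨ ¬o ∨ ¬p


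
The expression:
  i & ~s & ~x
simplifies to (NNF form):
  i & ~s & ~x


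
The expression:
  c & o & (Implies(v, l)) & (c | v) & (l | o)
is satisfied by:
  {c: True, o: True, l: True, v: False}
  {c: True, o: True, v: False, l: False}
  {c: True, o: True, l: True, v: True}


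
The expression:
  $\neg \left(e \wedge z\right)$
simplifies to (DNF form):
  $\neg e \vee \neg z$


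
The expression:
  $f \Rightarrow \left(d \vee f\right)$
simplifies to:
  $\text{True}$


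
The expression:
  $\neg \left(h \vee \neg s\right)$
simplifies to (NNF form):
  $s \wedge \neg h$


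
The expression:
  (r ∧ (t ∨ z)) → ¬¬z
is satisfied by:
  {z: True, t: False, r: False}
  {t: False, r: False, z: False}
  {r: True, z: True, t: False}
  {r: True, t: False, z: False}
  {z: True, t: True, r: False}
  {t: True, z: False, r: False}
  {r: True, t: True, z: True}
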